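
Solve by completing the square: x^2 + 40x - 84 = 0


Start: x^2 + 40x - 84 = 0
Move constant: x^2 + 40x = 84
Half of 40 is 20, squared is 400
Add 400 to both sides: x^2 + 40x + 400 = 484
(x + 20)^2 = 484
x + 20 = ±22
x = -20 + 22 = 2 or x = -20 - 22 = -42

x = -42, x = 2


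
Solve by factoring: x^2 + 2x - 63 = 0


We need two numbers that multiply to -63 and add to 2.
Those numbers are 9 and -7 (since 9 * (-7) = -63 and 9 + (-7) = 2).
So x^2 + 2x - 63 = (x + 9)(x - 7) = 0
Setting each factor to zero: x = -9 or x = 7

x = -9, x = 7


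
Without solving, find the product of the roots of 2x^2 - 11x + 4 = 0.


By Vieta's formulas for ax^2 + bx + c = 0:
  Sum of roots = -b/a
  Product of roots = c/a

Here a = 2, b = -11, c = 4
Sum = -(-11)/2 = 11/2
Product = 4/2 = 2

Product = 2


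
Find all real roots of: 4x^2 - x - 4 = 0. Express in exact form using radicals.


Using the quadratic formula: x = (-b ± sqrt(b^2 - 4ac)) / (2a)
Here a = 4, b = -1, c = -4
Discriminant = b^2 - 4ac = (-1)^2 - 4(4)(-4) = 1 + 64 = 65
Since discriminant = 65 > 0, there are two real roots.
x = (1 ± sqrt(65)) / 8
Numerically: x ≈ 1.1328 or x ≈ -0.8828

x = (1 + sqrt(65)) / 8 or x = (1 - sqrt(65)) / 8


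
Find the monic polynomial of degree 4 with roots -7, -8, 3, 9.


A monic polynomial with roots -7, -8, 3, 9 is:
p(x) = (x + 7)(x + 8)(x - 3)(x - 9)
After multiplying by (x + 7): x + 7
After multiplying by (x + 8): x^2 + 15x + 56
After multiplying by (x - 3): x^3 + 12x^2 + 11x - 168
After multiplying by (x - 9): x^4 + 3x^3 - 97x^2 - 267x + 1512

x^4 + 3x^3 - 97x^2 - 267x + 1512


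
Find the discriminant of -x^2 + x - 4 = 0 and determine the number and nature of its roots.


For ax^2 + bx + c = 0, discriminant D = b^2 - 4ac
Here a = -1, b = 1, c = -4
D = (1)^2 - 4(-1)(-4) = 1 - 16 = -15

D = -15 < 0
The equation has no real roots (2 complex conjugate roots).

Discriminant = -15, no real roots (2 complex conjugate roots)


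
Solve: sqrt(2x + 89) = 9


Square both sides: 2x + 89 = 9^2 = 81
2x = 81 - 89 = -8
x = -4
Check: sqrt(2*(-4) + 89) = sqrt(81) = 9 ✓

x = -4


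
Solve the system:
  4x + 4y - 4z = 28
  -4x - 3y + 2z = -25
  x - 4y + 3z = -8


Using Cramer's rule. Expand each determinant along the first row.
D  = 4*[(-3)*3 - 2*(-4)] - 4*[(-4)*3 - 2*1] + (-4)*[(-4)*(-4) - (-3)*1]
  = 4*(-1) - 4*(-14) + (-4)*(19) = -24
Dx = 28*[(-3)*3 - 2*(-4)] - 4*[(-25)*3 - 2*(-8)] + (-4)*[(-25)*(-4) - (-3)*(-8)]
  = 28*(-1) - 4*(-59) + (-4)*(76) = -96
Dy = 4*[(-25)*3 - 2*(-8)] - 28*[(-4)*3 - 2*1] + (-4)*[(-4)*(-8) - (-25)*1]
  = 4*(-59) - 28*(-14) + (-4)*(57) = -72
Dz = 4*[(-3)*(-8) - (-25)*(-4)] - 4*[(-4)*(-8) - (-25)*1] + 28*[(-4)*(-4) - (-3)*1]
  = 4*(-76) - 4*(57) + 28*(19) = 0
x = Dx/D = -96/-24 = 4, y = Dy/D = -72/-24 = 3, z = Dz/D = 0/-24 = 0
Check eq1: (4)(4) + (4)(3) + (-4)(0) = 28 = 28 ✓
Check eq2: (-4)(4) + (-3)(3) + (2)(0) = -25 = -25 ✓
Check eq3: (1)(4) + (-4)(3) + (3)(0) = -8 = -8 ✓

x = 4, y = 3, z = 0


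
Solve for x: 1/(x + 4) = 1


Multiply both sides by (x + 4): 1 = 1(x + 4)
Distribute: 1 = x + 4
x = 1 - 4 = -3
x = -3

x = -3


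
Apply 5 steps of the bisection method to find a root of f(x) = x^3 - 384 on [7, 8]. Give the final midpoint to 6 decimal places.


f(x) = x^3 - 384
f(7) = -41 < 0
f(8) = 128 > 0

Step 1: midpoint = (7.000000 + 8.000000)/2 = 7.500000
  f(7.500000) = 37.875000
  f(mid) > 0, so root is in [7.000000, 7.500000]

Step 2: midpoint = (7.000000 + 7.500000)/2 = 7.250000
  f(7.250000) = -2.921875
  f(mid) < 0, so root is in [7.250000, 7.500000]

Step 3: midpoint = (7.250000 + 7.500000)/2 = 7.375000
  f(7.375000) = 17.130859
  f(mid) > 0, so root is in [7.250000, 7.375000]

Step 4: midpoint = (7.250000 + 7.375000)/2 = 7.312500
  f(7.312500) = 7.018799
  f(mid) > 0, so root is in [7.250000, 7.312500]

Step 5: midpoint = (7.250000 + 7.312500)/2 = 7.281250
  f(7.281250) = 2.027130
  f(mid) > 0, so root is in [7.250000, 7.281250]

midpoint = 7.281250


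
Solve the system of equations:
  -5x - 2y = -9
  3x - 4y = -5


Using Cramer's rule:
Determinant D = (-5)(-4) - (3)(-2) = 20 + 6 = 26
Dx = (-9)(-4) - (-5)(-2) = 36 - 10 = 26
Dy = (-5)(-5) - (3)(-9) = 25 + 27 = 52
x = Dx/D = 26/26 = 1
y = Dy/D = 52/26 = 2

x = 1, y = 2


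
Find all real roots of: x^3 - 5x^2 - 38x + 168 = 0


Let p(x) = x^3 - 5x^2 - 38x + 168. By the rational root theorem (leading coefficient 1), any rational root is an integer divisor of 168: try ±1, ±2, ... in turn.
Test x = 1: value = 126 ≠ 0.
Test x = -1: value = 200 ≠ 0.
Test x = 2: value = 80 ≠ 0.
Test x = -2: value = 216 ≠ 0.
Test x = 3: value = 36 ≠ 0.
Test x = -3: value = 210 ≠ 0.
Test x = 4: value = 0 ✓, so (x - 4) is a factor.
Synthetic division by (x - 4): bring down 1; 1(4) - 5 = -1; (-1)(4) - 38 = -42; (-42)(4) + 168 = 0 → quotient x^2 - x - 42, remainder 0.
Solve the quadratic x^2 - x - 42 = 0: discriminant = (-1)^2 - 4(1)(-42) = 1 + 168 = 169.
sqrt(169) = 13, so x = (1 ± 13)/2: x = 7 or x = -6.

x = -6, x = 4, x = 7


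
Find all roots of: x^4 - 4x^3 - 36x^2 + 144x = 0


The constant term is 0, so x = 0 is a root. Factor out x:
  x^3 - 4x^2 - 36x + 144 = 0
Let p(x) = x^3 - 4x^2 - 36x + 144. By the rational root theorem (leading coefficient 1), any rational root is an integer divisor of 144: try ±1, ±2, ... in turn.
Test x = 1: value = 105 ≠ 0.
Test x = -1: value = 175 ≠ 0.
Test x = 2: value = 64 ≠ 0.
Test x = -2: value = 192 ≠ 0.
Test x = 3: value = 27 ≠ 0.
Test x = -3: value = 189 ≠ 0.
Test x = 4: value = 0 ✓, so (x - 4) is a factor.
Synthetic division by (x - 4): bring down 1; 1(4) - 4 = 0; 0(4) - 36 = -36; (-36)(4) + 144 = 0 → quotient x^2 - 36, remainder 0.
Solve the quadratic x^2 - 36 = 0: discriminant = 0^2 - 4(1)(-36) = 0 + 144 = 144.
sqrt(144) = 12, so x = (0 ± 12)/2: x = 6 or x = -6.
Collecting all roots found:

x = -6, x = 0, x = 4, x = 6


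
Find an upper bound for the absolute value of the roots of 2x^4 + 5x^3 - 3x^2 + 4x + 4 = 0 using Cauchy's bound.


Cauchy's bound: all roots r satisfy |r| <= 1 + max(|a_i/a_n|) for i = 0,...,n-1
where a_n is the leading coefficient.

Coefficients: [2, 5, -3, 4, 4]
Leading coefficient a_n = 2
Ratios |a_i/a_n|: 5/2, 3/2, 2, 2
Maximum ratio: 5/2
Cauchy's bound: |r| <= 1 + 5/2 = 7/2

Upper bound = 7/2


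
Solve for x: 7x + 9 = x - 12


Starting with: 7x + 9 = x - 12
Move all x terms to left: (7 - 1)x = -12 - 9
Simplify: 6x = -21
Divide both sides by 6: x = -7/2

x = -7/2


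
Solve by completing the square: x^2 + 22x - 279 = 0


Start: x^2 + 22x - 279 = 0
Move constant: x^2 + 22x = 279
Half of 22 is 11, squared is 121
Add 121 to both sides: x^2 + 22x + 121 = 400
(x + 11)^2 = 400
x + 11 = ±20
x = -11 + 20 = 9 or x = -11 - 20 = -31

x = -31, x = 9


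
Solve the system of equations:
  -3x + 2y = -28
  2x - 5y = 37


Using Cramer's rule:
Determinant D = (-3)(-5) - (2)(2) = 15 - 4 = 11
Dx = (-28)(-5) - (37)(2) = 140 - 74 = 66
Dy = (-3)(37) - (2)(-28) = -111 + 56 = -55
x = Dx/D = 66/11 = 6
y = Dy/D = -55/11 = -5

x = 6, y = -5


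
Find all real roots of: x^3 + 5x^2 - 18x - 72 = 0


Let p(x) = x^3 + 5x^2 - 18x - 72. By the rational root theorem (leading coefficient 1), any rational root is an integer divisor of 72: try ±1, ±2, ... in turn.
Test x = 1: value = -84 ≠ 0.
Test x = -1: value = -50 ≠ 0.
Test x = 2: value = -80 ≠ 0.
Test x = -2: value = -24 ≠ 0.
Test x = 3: value = -54 ≠ 0.
Test x = -3: value = 0 ✓, so (x + 3) is a factor.
Synthetic division by (x + 3): bring down 1; 1(-3) + 5 = 2; 2(-3) - 18 = -24; (-24)(-3) - 72 = 0 → quotient x^2 + 2x - 24, remainder 0.
Solve the quadratic x^2 + 2x - 24 = 0: discriminant = 2^2 - 4(1)(-24) = 4 + 96 = 100.
sqrt(100) = 10, so x = (-2 ± 10)/2: x = 4 or x = -6.

x = -6, x = -3, x = 4


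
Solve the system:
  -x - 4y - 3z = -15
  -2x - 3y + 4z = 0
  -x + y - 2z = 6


Using Cramer's rule. Expand each determinant along the first row.
D  = (-1)*[(-3)*(-2) - 4*1] - (-4)*[(-2)*(-2) - 4*(-1)] + (-3)*[(-2)*1 - (-3)*(-1)]
  = (-1)*(2) - (-4)*(8) + (-3)*(-5) = 45
Dx = (-15)*[(-3)*(-2) - 4*1] - (-4)*[0*(-2) - 4*6] + (-3)*[0*1 - (-3)*6]
  = (-15)*(2) - (-4)*(-24) + (-3)*(18) = -180
Dy = (-1)*[0*(-2) - 4*6] - (-15)*[(-2)*(-2) - 4*(-1)] + (-3)*[(-2)*6 - 0*(-1)]
  = (-1)*(-24) - (-15)*(8) + (-3)*(-12) = 180
Dz = (-1)*[(-3)*6 - 0*1] - (-4)*[(-2)*6 - 0*(-1)] + (-15)*[(-2)*1 - (-3)*(-1)]
  = (-1)*(-18) - (-4)*(-12) + (-15)*(-5) = 45
x = Dx/D = -180/45 = -4, y = Dy/D = 180/45 = 4, z = Dz/D = 45/45 = 1
Check eq1: (-1)(-4) + (-4)(4) + (-3)(1) = -15 = -15 ✓
Check eq2: (-2)(-4) + (-3)(4) + (4)(1) = 0 = 0 ✓
Check eq3: (-1)(-4) + (1)(4) + (-2)(1) = 6 = 6 ✓

x = -4, y = 4, z = 1


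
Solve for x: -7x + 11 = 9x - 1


Starting with: -7x + 11 = 9x - 1
Move all x terms to left: (-7 - 9)x = -1 - 11
Simplify: -16x = -12
Divide both sides by -16: x = 3/4

x = 3/4


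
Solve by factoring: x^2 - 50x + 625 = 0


We need two numbers that multiply to 625 and add to -50.
Those numbers are -25 and -25 (since (-25) * (-25) = 625 and (-25) + (-25) = -50).
So x^2 - 50x + 625 = (x - 25)(x - 25) = 0
Setting each factor to zero: x = 25 or x = 25

x = 25


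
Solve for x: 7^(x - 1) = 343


Express both sides with the same base.
343 = 7^3
Since the bases match, equate exponents: x - 1 = 3
So x = 3 - (-1) = 4

x = 4


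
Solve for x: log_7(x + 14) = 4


Convert to exponential form: x + 14 = 7^4 = 2401
x = 2401 - 14 = 2387
Check: log_7(2387 + 14) = log_7(2401) = log_7(2401) = 4 ✓

x = 2387


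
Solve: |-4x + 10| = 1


An absolute value equation |expr| = 1 gives two cases:
Case 1: -4x + 10 = 1
  -4x = -9, so x = 9/4
Case 2: -4x + 10 = -1
  -4x = -11, so x = 11/4

x = 9/4, x = 11/4


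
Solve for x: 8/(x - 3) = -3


Multiply both sides by (x - 3): 8 = -3(x - 3)
Distribute: 8 = -3x + 9
-3x = 8 - 9 = -1
x = 1/3

x = 1/3


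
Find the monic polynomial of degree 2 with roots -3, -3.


A monic polynomial with roots -3, -3 is:
p(x) = (x + 3)(x + 3)
After multiplying by (x + 3): x + 3
After multiplying by (x + 3): x^2 + 6x + 9

x^2 + 6x + 9


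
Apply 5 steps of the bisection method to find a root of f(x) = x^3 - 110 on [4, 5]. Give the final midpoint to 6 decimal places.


f(x) = x^3 - 110
f(4) = -46 < 0
f(5) = 15 > 0

Step 1: midpoint = (4.000000 + 5.000000)/2 = 4.500000
  f(4.500000) = -18.875000
  f(mid) < 0, so root is in [4.500000, 5.000000]

Step 2: midpoint = (4.500000 + 5.000000)/2 = 4.750000
  f(4.750000) = -2.828125
  f(mid) < 0, so root is in [4.750000, 5.000000]

Step 3: midpoint = (4.750000 + 5.000000)/2 = 4.875000
  f(4.875000) = 5.857422
  f(mid) > 0, so root is in [4.750000, 4.875000]

Step 4: midpoint = (4.750000 + 4.875000)/2 = 4.812500
  f(4.812500) = 1.458252
  f(mid) > 0, so root is in [4.750000, 4.812500]

Step 5: midpoint = (4.750000 + 4.812500)/2 = 4.781250
  f(4.781250) = -0.698944
  f(mid) < 0, so root is in [4.781250, 4.812500]

midpoint = 4.781250


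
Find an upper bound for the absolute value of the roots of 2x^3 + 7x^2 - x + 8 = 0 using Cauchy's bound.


Cauchy's bound: all roots r satisfy |r| <= 1 + max(|a_i/a_n|) for i = 0,...,n-1
where a_n is the leading coefficient.

Coefficients: [2, 7, -1, 8]
Leading coefficient a_n = 2
Ratios |a_i/a_n|: 7/2, 1/2, 4
Maximum ratio: 4
Cauchy's bound: |r| <= 1 + 4 = 5

Upper bound = 5


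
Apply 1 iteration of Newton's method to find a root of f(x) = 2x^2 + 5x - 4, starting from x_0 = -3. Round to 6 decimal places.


Newton's method: x_(n+1) = x_n - f(x_n)/f'(x_n)
f(x) = 2x^2 + 5x - 4
f'(x) = 4x + 5

Iteration 1:
  f(-3.000000) = -1.000000
  f'(-3.000000) = -7.000000
  x_1 = -3.000000 - (-1.000000)/(-7.000000) = -3.142857

x_1 = -3.142857


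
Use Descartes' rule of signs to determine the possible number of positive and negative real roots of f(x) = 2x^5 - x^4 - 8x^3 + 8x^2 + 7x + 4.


Descartes' rule of signs:

For positive roots, count sign changes in f(x) = 2x^5 - x^4 - 8x^3 + 8x^2 + 7x + 4:
Signs of coefficients: +, -, -, +, +, +
Number of sign changes: 2
Possible positive real roots: 2, 0

For negative roots, examine f(-x) = -2x^5 - x^4 + 8x^3 + 8x^2 - 7x + 4:
Signs of coefficients: -, -, +, +, -, +
Number of sign changes: 3
Possible negative real roots: 3, 1

Positive roots: 2 or 0; Negative roots: 3 or 1


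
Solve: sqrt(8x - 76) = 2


Square both sides: 8x - 76 = 2^2 = 4
8x = 4 + 76 = 80
x = 10
Check: sqrt(8*10 - 76) = sqrt(4) = 2 ✓

x = 10


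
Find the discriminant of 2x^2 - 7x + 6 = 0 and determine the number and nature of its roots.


For ax^2 + bx + c = 0, discriminant D = b^2 - 4ac
Here a = 2, b = -7, c = 6
D = (-7)^2 - 4(2)(6) = 49 - 48 = 1

D = 1 > 0 and is a perfect square (sqrt = 1)
The equation has 2 distinct real rational roots.

Discriminant = 1, 2 distinct real rational roots


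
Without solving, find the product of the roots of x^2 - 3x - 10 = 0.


By Vieta's formulas for ax^2 + bx + c = 0:
  Sum of roots = -b/a
  Product of roots = c/a

Here a = 1, b = -3, c = -10
Sum = -(-3)/1 = 3
Product = -10/1 = -10

Product = -10


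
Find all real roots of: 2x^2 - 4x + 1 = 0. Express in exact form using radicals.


Using the quadratic formula: x = (-b ± sqrt(b^2 - 4ac)) / (2a)
Here a = 2, b = -4, c = 1
Discriminant = b^2 - 4ac = (-4)^2 - 4(2)(1) = 16 - 8 = 8
Since discriminant = 8 > 0, there are two real roots.
x = (4 ± 2*sqrt(2)) / 4
Simplifying: x = (2 ± sqrt(2)) / 2
Numerically: x ≈ 1.7071 or x ≈ 0.2929

x = (2 + sqrt(2)) / 2 or x = (2 - sqrt(2)) / 2


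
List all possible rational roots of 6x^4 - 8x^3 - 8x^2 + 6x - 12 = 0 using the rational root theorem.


Rational root theorem: possible roots are ±p/q where:
  p divides the constant term (-12): p ∈ {1, 2, 3, 4, 6, 12}
  q divides the leading coefficient (6): q ∈ {1, 2, 3, 6}

All possible rational roots: -12, -6, -4, -3, -2, -3/2, -4/3, -1, -2/3, -1/2, -1/3, -1/6, 1/6, 1/3, 1/2, 2/3, 1, 4/3, 3/2, 2, 3, 4, 6, 12

-12, -6, -4, -3, -2, -3/2, -4/3, -1, -2/3, -1/2, -1/3, -1/6, 1/6, 1/3, 1/2, 2/3, 1, 4/3, 3/2, 2, 3, 4, 6, 12


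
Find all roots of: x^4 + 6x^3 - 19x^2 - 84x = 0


The constant term is 0, so x = 0 is a root. Factor out x:
  x^3 + 6x^2 - 19x - 84 = 0
Let p(x) = x^3 + 6x^2 - 19x - 84. By the rational root theorem (leading coefficient 1), any rational root is an integer divisor of 84: try ±1, ±2, ... in turn.
Test x = 1: value = -96 ≠ 0.
Test x = -1: value = -60 ≠ 0.
Test x = 2: value = -90 ≠ 0.
Test x = -2: value = -30 ≠ 0.
Test x = 3: value = -60 ≠ 0.
Test x = -3: value = 0 ✓, so (x + 3) is a factor.
Synthetic division by (x + 3): bring down 1; 1(-3) + 6 = 3; 3(-3) - 19 = -28; (-28)(-3) - 84 = 0 → quotient x^2 + 3x - 28, remainder 0.
Solve the quadratic x^2 + 3x - 28 = 0: discriminant = 3^2 - 4(1)(-28) = 9 + 112 = 121.
sqrt(121) = 11, so x = (-3 ± 11)/2: x = 4 or x = -7.
Collecting all roots found:

x = -7, x = -3, x = 0, x = 4


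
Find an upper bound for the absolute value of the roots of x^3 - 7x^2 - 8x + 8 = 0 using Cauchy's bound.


Cauchy's bound: all roots r satisfy |r| <= 1 + max(|a_i/a_n|) for i = 0,...,n-1
where a_n is the leading coefficient.

Coefficients: [1, -7, -8, 8]
Leading coefficient a_n = 1
Ratios |a_i/a_n|: 7, 8, 8
Maximum ratio: 8
Cauchy's bound: |r| <= 1 + 8 = 9

Upper bound = 9


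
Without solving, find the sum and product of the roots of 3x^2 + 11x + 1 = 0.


By Vieta's formulas for ax^2 + bx + c = 0:
  Sum of roots = -b/a
  Product of roots = c/a

Here a = 3, b = 11, c = 1
Sum = -(11)/3 = -11/3
Product = 1/3 = 1/3

Sum = -11/3, Product = 1/3


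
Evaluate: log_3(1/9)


We need the exponent such that 3^? = 1/9
3^(-2) = 1/3^2 = 1/9
Therefore log_3(1/9) = -2

-2


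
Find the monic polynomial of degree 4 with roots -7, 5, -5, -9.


A monic polynomial with roots -7, 5, -5, -9 is:
p(x) = (x + 7)(x - 5)(x + 5)(x + 9)
After multiplying by (x + 7): x + 7
After multiplying by (x - 5): x^2 + 2x - 35
After multiplying by (x + 5): x^3 + 7x^2 - 25x - 175
After multiplying by (x + 9): x^4 + 16x^3 + 38x^2 - 400x - 1575

x^4 + 16x^3 + 38x^2 - 400x - 1575


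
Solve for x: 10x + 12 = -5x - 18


Starting with: 10x + 12 = -5x - 18
Move all x terms to left: (10 + 5)x = -18 - 12
Simplify: 15x = -30
Divide both sides by 15: x = -2

x = -2


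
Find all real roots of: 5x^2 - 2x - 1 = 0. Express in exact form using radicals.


Using the quadratic formula: x = (-b ± sqrt(b^2 - 4ac)) / (2a)
Here a = 5, b = -2, c = -1
Discriminant = b^2 - 4ac = (-2)^2 - 4(5)(-1) = 4 + 20 = 24
Since discriminant = 24 > 0, there are two real roots.
x = (2 ± 2*sqrt(6)) / 10
Simplifying: x = (1 ± sqrt(6)) / 5
Numerically: x ≈ 0.6899 or x ≈ -0.2899

x = (1 + sqrt(6)) / 5 or x = (1 - sqrt(6)) / 5


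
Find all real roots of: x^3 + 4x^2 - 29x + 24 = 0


Let p(x) = x^3 + 4x^2 - 29x + 24. By the rational root theorem (leading coefficient 1), any rational root is an integer divisor of 24: try ±1, ±2, ... in turn.
Test x = 1: value = 0 ✓, so (x - 1) is a factor.
Synthetic division by (x - 1): bring down 1; 1(1) + 4 = 5; 5(1) - 29 = -24; (-24)(1) + 24 = 0 → quotient x^2 + 5x - 24, remainder 0.
Solve the quadratic x^2 + 5x - 24 = 0: discriminant = 5^2 - 4(1)(-24) = 25 + 96 = 121.
sqrt(121) = 11, so x = (-5 ± 11)/2: x = 3 or x = -8.

x = -8, x = 1, x = 3


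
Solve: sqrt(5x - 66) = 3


Square both sides: 5x - 66 = 3^2 = 9
5x = 9 + 66 = 75
x = 15
Check: sqrt(5*15 - 66) = sqrt(9) = 3 ✓

x = 15


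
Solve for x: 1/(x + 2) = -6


Multiply both sides by (x + 2): 1 = -6(x + 2)
Distribute: 1 = -6x - 12
-6x = 1 + 12 = 13
x = -13/6

x = -13/6


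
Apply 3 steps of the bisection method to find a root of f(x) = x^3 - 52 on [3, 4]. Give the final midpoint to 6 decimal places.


f(x) = x^3 - 52
f(3) = -25 < 0
f(4) = 12 > 0

Step 1: midpoint = (3.000000 + 4.000000)/2 = 3.500000
  f(3.500000) = -9.125000
  f(mid) < 0, so root is in [3.500000, 4.000000]

Step 2: midpoint = (3.500000 + 4.000000)/2 = 3.750000
  f(3.750000) = 0.734375
  f(mid) > 0, so root is in [3.500000, 3.750000]

Step 3: midpoint = (3.500000 + 3.750000)/2 = 3.625000
  f(3.625000) = -4.365234
  f(mid) < 0, so root is in [3.625000, 3.750000]

midpoint = 3.625000


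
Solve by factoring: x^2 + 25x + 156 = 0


We need two numbers that multiply to 156 and add to 25.
Those numbers are 13 and 12 (since 13 * 12 = 156 and 13 + 12 = 25).
So x^2 + 25x + 156 = (x + 13)(x + 12) = 0
Setting each factor to zero: x = -13 or x = -12

x = -13, x = -12


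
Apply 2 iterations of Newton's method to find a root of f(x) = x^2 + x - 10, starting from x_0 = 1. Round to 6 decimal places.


Newton's method: x_(n+1) = x_n - f(x_n)/f'(x_n)
f(x) = x^2 + x - 10
f'(x) = 2x + 1

Iteration 1:
  f(1.000000) = -8.000000
  f'(1.000000) = 3.000000
  x_1 = 1.000000 - (-8.000000)/(3.000000) = 3.666667

Iteration 2:
  f(3.666667) = 7.111111
  f'(3.666667) = 8.333333
  x_2 = 3.666667 - (7.111111)/(8.333333) = 2.813333

x_2 = 2.813333


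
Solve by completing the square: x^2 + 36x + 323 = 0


Start: x^2 + 36x + 323 = 0
Move constant: x^2 + 36x = -323
Half of 36 is 18, squared is 324
Add 324 to both sides: x^2 + 36x + 324 = 1
(x + 18)^2 = 1
x + 18 = ±1
x = -18 + 1 = -17 or x = -18 - 1 = -19

x = -19, x = -17


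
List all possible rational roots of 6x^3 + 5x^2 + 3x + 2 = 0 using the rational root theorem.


Rational root theorem: possible roots are ±p/q where:
  p divides the constant term (2): p ∈ {1, 2}
  q divides the leading coefficient (6): q ∈ {1, 2, 3, 6}

All possible rational roots: -2, -1, -2/3, -1/2, -1/3, -1/6, 1/6, 1/3, 1/2, 2/3, 1, 2

-2, -1, -2/3, -1/2, -1/3, -1/6, 1/6, 1/3, 1/2, 2/3, 1, 2


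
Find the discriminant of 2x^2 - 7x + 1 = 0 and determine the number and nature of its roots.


For ax^2 + bx + c = 0, discriminant D = b^2 - 4ac
Here a = 2, b = -7, c = 1
D = (-7)^2 - 4(2)(1) = 49 - 8 = 41

D = 41 > 0 but not a perfect square
The equation has 2 distinct real irrational roots.

Discriminant = 41, 2 distinct real irrational roots


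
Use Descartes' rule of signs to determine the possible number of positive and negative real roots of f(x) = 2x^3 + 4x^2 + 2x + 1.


Descartes' rule of signs:

For positive roots, count sign changes in f(x) = 2x^3 + 4x^2 + 2x + 1:
Signs of coefficients: +, +, +, +
Number of sign changes: 0
Possible positive real roots: 0

For negative roots, examine f(-x) = -2x^3 + 4x^2 - 2x + 1:
Signs of coefficients: -, +, -, +
Number of sign changes: 3
Possible negative real roots: 3, 1

Positive roots: 0; Negative roots: 3 or 1


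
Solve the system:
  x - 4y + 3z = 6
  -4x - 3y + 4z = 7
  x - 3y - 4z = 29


Using Cramer's rule. Expand each determinant along the first row.
D  = 1*[(-3)*(-4) - 4*(-3)] - (-4)*[(-4)*(-4) - 4*1] + 3*[(-4)*(-3) - (-3)*1]
  = 1*(24) - (-4)*(12) + 3*(15) = 117
Dx = 6*[(-3)*(-4) - 4*(-3)] - (-4)*[7*(-4) - 4*29] + 3*[7*(-3) - (-3)*29]
  = 6*(24) - (-4)*(-144) + 3*(66) = -234
Dy = 1*[7*(-4) - 4*29] - 6*[(-4)*(-4) - 4*1] + 3*[(-4)*29 - 7*1]
  = 1*(-144) - 6*(12) + 3*(-123) = -585
Dz = 1*[(-3)*29 - 7*(-3)] - (-4)*[(-4)*29 - 7*1] + 6*[(-4)*(-3) - (-3)*1]
  = 1*(-66) - (-4)*(-123) + 6*(15) = -468
x = Dx/D = -234/117 = -2, y = Dy/D = -585/117 = -5, z = Dz/D = -468/117 = -4
Check eq1: (1)(-2) + (-4)(-5) + (3)(-4) = 6 = 6 ✓
Check eq2: (-4)(-2) + (-3)(-5) + (4)(-4) = 7 = 7 ✓
Check eq3: (1)(-2) + (-3)(-5) + (-4)(-4) = 29 = 29 ✓

x = -2, y = -5, z = -4


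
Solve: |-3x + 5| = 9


An absolute value equation |expr| = 9 gives two cases:
Case 1: -3x + 5 = 9
  -3x = 4, so x = -4/3
Case 2: -3x + 5 = -9
  -3x = -14, so x = 14/3

x = -4/3, x = 14/3


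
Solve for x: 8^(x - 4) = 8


Express both sides with the same base.
8 = 8^1
Since the bases match, equate exponents: x - 4 = 1
So x = 1 - (-4) = 5

x = 5


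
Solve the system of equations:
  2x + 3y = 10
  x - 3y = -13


Using Cramer's rule:
Determinant D = (2)(-3) - (1)(3) = -6 - 3 = -9
Dx = (10)(-3) - (-13)(3) = -30 + 39 = 9
Dy = (2)(-13) - (1)(10) = -26 - 10 = -36
x = Dx/D = 9/-9 = -1
y = Dy/D = -36/-9 = 4

x = -1, y = 4


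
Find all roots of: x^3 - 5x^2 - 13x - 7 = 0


Let p(x) = x^3 - 5x^2 - 13x - 7. By the rational root theorem (leading coefficient 1), any rational root is an integer divisor of 7: try ±1, ±2, ... in turn.
Test x = 1: value = -24 ≠ 0.
Test x = -1: value = 0 ✓, so (x + 1) is a factor.
Synthetic division by (x + 1): bring down 1; 1(-1) - 5 = -6; (-6)(-1) - 13 = -7; (-7)(-1) - 7 = 0 → quotient x^2 - 6x - 7, remainder 0.
Solve the quadratic x^2 - 6x - 7 = 0: discriminant = (-6)^2 - 4(1)(-7) = 36 + 28 = 64.
sqrt(64) = 8, so x = (6 ± 8)/2: x = 7 or x = -1.
Collecting all roots found:

x = -1 (multiplicity 2), x = 7


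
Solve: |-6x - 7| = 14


An absolute value equation |expr| = 14 gives two cases:
Case 1: -6x - 7 = 14
  -6x = 21, so x = -7/2
Case 2: -6x - 7 = -14
  -6x = -7, so x = 7/6

x = -7/2, x = 7/6


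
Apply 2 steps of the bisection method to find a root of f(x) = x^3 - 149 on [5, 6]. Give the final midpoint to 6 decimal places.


f(x) = x^3 - 149
f(5) = -24 < 0
f(6) = 67 > 0

Step 1: midpoint = (5.000000 + 6.000000)/2 = 5.500000
  f(5.500000) = 17.375000
  f(mid) > 0, so root is in [5.000000, 5.500000]

Step 2: midpoint = (5.000000 + 5.500000)/2 = 5.250000
  f(5.250000) = -4.296875
  f(mid) < 0, so root is in [5.250000, 5.500000]

midpoint = 5.250000


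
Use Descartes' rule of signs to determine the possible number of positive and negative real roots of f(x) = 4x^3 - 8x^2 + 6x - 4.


Descartes' rule of signs:

For positive roots, count sign changes in f(x) = 4x^3 - 8x^2 + 6x - 4:
Signs of coefficients: +, -, +, -
Number of sign changes: 3
Possible positive real roots: 3, 1

For negative roots, examine f(-x) = -4x^3 - 8x^2 - 6x - 4:
Signs of coefficients: -, -, -, -
Number of sign changes: 0
Possible negative real roots: 0

Positive roots: 3 or 1; Negative roots: 0


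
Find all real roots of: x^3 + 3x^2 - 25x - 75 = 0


Let p(x) = x^3 + 3x^2 - 25x - 75. By the rational root theorem (leading coefficient 1), any rational root is an integer divisor of 75: try ±1, ±2, ... in turn.
Test x = 1: value = -96 ≠ 0.
Test x = -1: value = -48 ≠ 0.
Test x = 3: value = -96 ≠ 0.
Test x = -3: value = 0 ✓, so (x + 3) is a factor.
Synthetic division by (x + 3): bring down 1; 1(-3) + 3 = 0; 0(-3) - 25 = -25; (-25)(-3) - 75 = 0 → quotient x^2 - 25, remainder 0.
Solve the quadratic x^2 - 25 = 0: discriminant = 0^2 - 4(1)(-25) = 0 + 100 = 100.
sqrt(100) = 10, so x = (0 ± 10)/2: x = 5 or x = -5.

x = -5, x = -3, x = 5


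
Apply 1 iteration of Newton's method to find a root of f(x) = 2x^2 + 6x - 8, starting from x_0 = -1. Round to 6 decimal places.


Newton's method: x_(n+1) = x_n - f(x_n)/f'(x_n)
f(x) = 2x^2 + 6x - 8
f'(x) = 4x + 6

Iteration 1:
  f(-1.000000) = -12.000000
  f'(-1.000000) = 2.000000
  x_1 = -1.000000 - (-12.000000)/(2.000000) = 5.000000

x_1 = 5.000000


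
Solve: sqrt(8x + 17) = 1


Square both sides: 8x + 17 = 1^2 = 1
8x = 1 - 17 = -16
x = -2
Check: sqrt(8*(-2) + 17) = sqrt(1) = 1 ✓

x = -2


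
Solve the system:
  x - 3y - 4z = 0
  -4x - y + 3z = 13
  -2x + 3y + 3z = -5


Using Cramer's rule. Expand each determinant along the first row.
D  = 1*[(-1)*3 - 3*3] - (-3)*[(-4)*3 - 3*(-2)] + (-4)*[(-4)*3 - (-1)*(-2)]
  = 1*(-12) - (-3)*(-6) + (-4)*(-14) = 26
Dx = 0*[(-1)*3 - 3*3] - (-3)*[13*3 - 3*(-5)] + (-4)*[13*3 - (-1)*(-5)]
  = 0*(-12) - (-3)*(54) + (-4)*(34) = 26
Dy = 1*[13*3 - 3*(-5)] - 0*[(-4)*3 - 3*(-2)] + (-4)*[(-4)*(-5) - 13*(-2)]
  = 1*(54) - 0*(-6) + (-4)*(46) = -130
Dz = 1*[(-1)*(-5) - 13*3] - (-3)*[(-4)*(-5) - 13*(-2)] + 0*[(-4)*3 - (-1)*(-2)]
  = 1*(-34) - (-3)*(46) + 0*(-14) = 104
x = Dx/D = 26/26 = 1, y = Dy/D = -130/26 = -5, z = Dz/D = 104/26 = 4
Check eq1: (1)(1) + (-3)(-5) + (-4)(4) = 0 = 0 ✓
Check eq2: (-4)(1) + (-1)(-5) + (3)(4) = 13 = 13 ✓
Check eq3: (-2)(1) + (3)(-5) + (3)(4) = -5 = -5 ✓

x = 1, y = -5, z = 4


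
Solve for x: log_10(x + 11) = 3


Convert to exponential form: x + 11 = 10^3 = 1000
x = 1000 - 11 = 989
Check: log_10(989 + 11) = log_10(1000) = log_10(1000) = 3 ✓

x = 989


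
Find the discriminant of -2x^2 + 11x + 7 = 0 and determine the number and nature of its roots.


For ax^2 + bx + c = 0, discriminant D = b^2 - 4ac
Here a = -2, b = 11, c = 7
D = (11)^2 - 4(-2)(7) = 121 + 56 = 177

D = 177 > 0 but not a perfect square
The equation has 2 distinct real irrational roots.

Discriminant = 177, 2 distinct real irrational roots


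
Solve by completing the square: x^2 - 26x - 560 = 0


Start: x^2 - 26x - 560 = 0
Move constant: x^2 - 26x = 560
Half of -26 is -13, squared is 169
Add 169 to both sides: x^2 - 26x + 169 = 729
(x - 13)^2 = 729
x - 13 = ±27
x = 13 + 27 = 40 or x = 13 - 27 = -14

x = -14, x = 40


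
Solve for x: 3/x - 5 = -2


Subtract -5 from both sides: 3/x = 3
Multiply both sides by x: 3 = 3 * x
Divide by 3: x = 1

x = 1


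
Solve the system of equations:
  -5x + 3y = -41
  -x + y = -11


Using Cramer's rule:
Determinant D = (-5)(1) - (-1)(3) = -5 + 3 = -2
Dx = (-41)(1) - (-11)(3) = -41 + 33 = -8
Dy = (-5)(-11) - (-1)(-41) = 55 - 41 = 14
x = Dx/D = -8/-2 = 4
y = Dy/D = 14/-2 = -7

x = 4, y = -7


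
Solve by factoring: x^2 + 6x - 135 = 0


We need two numbers that multiply to -135 and add to 6.
Those numbers are 15 and -9 (since 15 * (-9) = -135 and 15 + (-9) = 6).
So x^2 + 6x - 135 = (x + 15)(x - 9) = 0
Setting each factor to zero: x = -15 or x = 9

x = -15, x = 9


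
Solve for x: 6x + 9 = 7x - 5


Starting with: 6x + 9 = 7x - 5
Move all x terms to left: (6 - 7)x = -5 - 9
Simplify: -x = -14
Divide both sides by -1: x = 14

x = 14


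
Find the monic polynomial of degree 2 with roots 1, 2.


A monic polynomial with roots 1, 2 is:
p(x) = (x - 1)(x - 2)
After multiplying by (x - 1): x - 1
After multiplying by (x - 2): x^2 - 3x + 2

x^2 - 3x + 2


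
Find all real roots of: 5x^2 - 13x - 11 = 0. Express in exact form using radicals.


Using the quadratic formula: x = (-b ± sqrt(b^2 - 4ac)) / (2a)
Here a = 5, b = -13, c = -11
Discriminant = b^2 - 4ac = (-13)^2 - 4(5)(-11) = 169 + 220 = 389
Since discriminant = 389 > 0, there are two real roots.
x = (13 ± sqrt(389)) / 10
Numerically: x ≈ 3.2723 or x ≈ -0.6723

x = (13 + sqrt(389)) / 10 or x = (13 - sqrt(389)) / 10


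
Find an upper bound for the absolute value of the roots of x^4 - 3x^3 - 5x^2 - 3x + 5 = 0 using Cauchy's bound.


Cauchy's bound: all roots r satisfy |r| <= 1 + max(|a_i/a_n|) for i = 0,...,n-1
where a_n is the leading coefficient.

Coefficients: [1, -3, -5, -3, 5]
Leading coefficient a_n = 1
Ratios |a_i/a_n|: 3, 5, 3, 5
Maximum ratio: 5
Cauchy's bound: |r| <= 1 + 5 = 6

Upper bound = 6


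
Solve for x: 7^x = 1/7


Express both sides with the same base.
1/7 = 7^(-1)
Since the bases match: x = -1

x = -1


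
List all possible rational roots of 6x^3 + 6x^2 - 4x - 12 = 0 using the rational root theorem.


Rational root theorem: possible roots are ±p/q where:
  p divides the constant term (-12): p ∈ {1, 2, 3, 4, 6, 12}
  q divides the leading coefficient (6): q ∈ {1, 2, 3, 6}

All possible rational roots: -12, -6, -4, -3, -2, -3/2, -4/3, -1, -2/3, -1/2, -1/3, -1/6, 1/6, 1/3, 1/2, 2/3, 1, 4/3, 3/2, 2, 3, 4, 6, 12

-12, -6, -4, -3, -2, -3/2, -4/3, -1, -2/3, -1/2, -1/3, -1/6, 1/6, 1/3, 1/2, 2/3, 1, 4/3, 3/2, 2, 3, 4, 6, 12


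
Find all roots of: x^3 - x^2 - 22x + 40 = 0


Let p(x) = x^3 - x^2 - 22x + 40. By the rational root theorem (leading coefficient 1), any rational root is an integer divisor of 40: try ±1, ±2, ... in turn.
Test x = 1: value = 18 ≠ 0.
Test x = -1: value = 60 ≠ 0.
Test x = 2: value = 0 ✓, so (x - 2) is a factor.
Synthetic division by (x - 2): bring down 1; 1(2) - 1 = 1; 1(2) - 22 = -20; (-20)(2) + 40 = 0 → quotient x^2 + x - 20, remainder 0.
Solve the quadratic x^2 + x - 20 = 0: discriminant = 1^2 - 4(1)(-20) = 1 + 80 = 81.
sqrt(81) = 9, so x = (-1 ± 9)/2: x = 4 or x = -5.
Collecting all roots found:

x = -5, x = 2, x = 4


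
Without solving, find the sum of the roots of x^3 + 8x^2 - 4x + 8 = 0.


By Vieta's formulas for x^3 + bx^2 + cx + d = 0:
  r1 + r2 + r3 = -b/a = -8
  r1*r2 + r1*r3 + r2*r3 = c/a = -4
  r1*r2*r3 = -d/a = -8


Sum = -8


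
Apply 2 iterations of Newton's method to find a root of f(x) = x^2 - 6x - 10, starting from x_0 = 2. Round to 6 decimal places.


Newton's method: x_(n+1) = x_n - f(x_n)/f'(x_n)
f(x) = x^2 - 6x - 10
f'(x) = 2x - 6

Iteration 1:
  f(2.000000) = -18.000000
  f'(2.000000) = -2.000000
  x_1 = 2.000000 - (-18.000000)/(-2.000000) = -7.000000

Iteration 2:
  f(-7.000000) = 81.000000
  f'(-7.000000) = -20.000000
  x_2 = -7.000000 - (81.000000)/(-20.000000) = -2.950000

x_2 = -2.950000


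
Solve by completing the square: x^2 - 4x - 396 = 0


Start: x^2 - 4x - 396 = 0
Move constant: x^2 - 4x = 396
Half of -4 is -2, squared is 4
Add 4 to both sides: x^2 - 4x + 4 = 400
(x - 2)^2 = 400
x - 2 = ±20
x = 2 + 20 = 22 or x = 2 - 20 = -18

x = -18, x = 22


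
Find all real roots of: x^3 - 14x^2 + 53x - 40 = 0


Let p(x) = x^3 - 14x^2 + 53x - 40. By the rational root theorem (leading coefficient 1), any rational root is an integer divisor of 40: try ±1, ±2, ... in turn.
Test x = 1: value = 0 ✓, so (x - 1) is a factor.
Synthetic division by (x - 1): bring down 1; 1(1) - 14 = -13; (-13)(1) + 53 = 40; 40(1) - 40 = 0 → quotient x^2 - 13x + 40, remainder 0.
Solve the quadratic x^2 - 13x + 40 = 0: discriminant = (-13)^2 - 4(1)(40) = 169 - 160 = 9.
sqrt(9) = 3, so x = (13 ± 3)/2: x = 8 or x = 5.

x = 1, x = 5, x = 8


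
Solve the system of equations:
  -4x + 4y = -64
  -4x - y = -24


Using Cramer's rule:
Determinant D = (-4)(-1) - (-4)(4) = 4 + 16 = 20
Dx = (-64)(-1) - (-24)(4) = 64 + 96 = 160
Dy = (-4)(-24) - (-4)(-64) = 96 - 256 = -160
x = Dx/D = 160/20 = 8
y = Dy/D = -160/20 = -8

x = 8, y = -8


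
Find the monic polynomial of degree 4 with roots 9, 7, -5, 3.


A monic polynomial with roots 9, 7, -5, 3 is:
p(x) = (x - 9)(x - 7)(x + 5)(x - 3)
After multiplying by (x - 9): x - 9
After multiplying by (x - 7): x^2 - 16x + 63
After multiplying by (x + 5): x^3 - 11x^2 - 17x + 315
After multiplying by (x - 3): x^4 - 14x^3 + 16x^2 + 366x - 945

x^4 - 14x^3 + 16x^2 + 366x - 945


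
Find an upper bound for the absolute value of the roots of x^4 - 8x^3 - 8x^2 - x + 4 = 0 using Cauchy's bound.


Cauchy's bound: all roots r satisfy |r| <= 1 + max(|a_i/a_n|) for i = 0,...,n-1
where a_n is the leading coefficient.

Coefficients: [1, -8, -8, -1, 4]
Leading coefficient a_n = 1
Ratios |a_i/a_n|: 8, 8, 1, 4
Maximum ratio: 8
Cauchy's bound: |r| <= 1 + 8 = 9

Upper bound = 9


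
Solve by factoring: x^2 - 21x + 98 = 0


We need two numbers that multiply to 98 and add to -21.
Those numbers are -14 and -7 (since (-14) * (-7) = 98 and (-14) + (-7) = -21).
So x^2 - 21x + 98 = (x - 14)(x - 7) = 0
Setting each factor to zero: x = 14 or x = 7

x = 7, x = 14


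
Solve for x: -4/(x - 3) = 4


Multiply both sides by (x - 3): -4 = 4(x - 3)
Distribute: -4 = 4x - 12
4x = -4 + 12 = 8
x = 2

x = 2


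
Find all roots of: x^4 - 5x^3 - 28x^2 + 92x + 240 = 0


Let p(x) = x^4 - 5x^3 - 28x^2 + 92x + 240. By the rational root theorem (leading coefficient 1), any rational root is an integer divisor of 240: try ±1, ±2, ... in turn.
Test x = 1: value = 300 ≠ 0.
Test x = -1: value = 126 ≠ 0.
Test x = 2: value = 288 ≠ 0.
Test x = -2: value = 0 ✓, so (x + 2) is a factor.
Synthetic division by (x + 2): bring down 1; 1(-2) - 5 = -7; (-7)(-2) - 28 = -14; (-14)(-2) + 92 = 120; 120(-2) + 240 = 0 → quotient x^3 - 7x^2 - 14x + 120, remainder 0.
Continue with the quotient x^3 - 7x^2 - 14x + 120 (candidates must divide 120; re-test x = -2 first in case it repeats).
Test x = -2: value = 112 ≠ 0.
Test x = 3: value = 42 ≠ 0.
Test x = -3: value = 72 ≠ 0.
Test x = 4: value = 16 ≠ 0.
Test x = -4: value = 0 ✓, so (x + 4) is a factor.
Synthetic division by (x + 4): bring down 1; 1(-4) - 7 = -11; (-11)(-4) - 14 = 30; 30(-4) + 120 = 0 → quotient x^2 - 11x + 30, remainder 0.
Solve the quadratic x^2 - 11x + 30 = 0: discriminant = (-11)^2 - 4(1)(30) = 121 - 120 = 1.
sqrt(1) = 1, so x = (11 ± 1)/2: x = 6 or x = 5.
Collecting all roots found:

x = -4, x = -2, x = 5, x = 6


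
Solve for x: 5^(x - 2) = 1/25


Express both sides with the same base.
1/25 = 5^(-2)
Since the bases match, equate exponents: x - 2 = -2
So x = -2 - (-2) = 0

x = 0


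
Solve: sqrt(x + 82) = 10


Square both sides: x + 82 = 10^2 = 100
x = 100 - 82 = 18
x = 18
Check: sqrt(1*18 + 82) = sqrt(100) = 10 ✓

x = 18


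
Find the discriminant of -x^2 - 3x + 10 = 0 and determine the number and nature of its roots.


For ax^2 + bx + c = 0, discriminant D = b^2 - 4ac
Here a = -1, b = -3, c = 10
D = (-3)^2 - 4(-1)(10) = 9 + 40 = 49

D = 49 > 0 and is a perfect square (sqrt = 7)
The equation has 2 distinct real rational roots.

Discriminant = 49, 2 distinct real rational roots


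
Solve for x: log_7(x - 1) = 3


Convert to exponential form: x - 1 = 7^3 = 343
x = 343 + 1 = 344
Check: log_7(344 - 1) = log_7(343) = log_7(343) = 3 ✓

x = 344


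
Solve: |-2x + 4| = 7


An absolute value equation |expr| = 7 gives two cases:
Case 1: -2x + 4 = 7
  -2x = 3, so x = -3/2
Case 2: -2x + 4 = -7
  -2x = -11, so x = 11/2

x = -3/2, x = 11/2


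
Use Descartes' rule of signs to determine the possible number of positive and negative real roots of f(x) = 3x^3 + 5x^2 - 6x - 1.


Descartes' rule of signs:

For positive roots, count sign changes in f(x) = 3x^3 + 5x^2 - 6x - 1:
Signs of coefficients: +, +, -, -
Number of sign changes: 1
Possible positive real roots: 1

For negative roots, examine f(-x) = -3x^3 + 5x^2 + 6x - 1:
Signs of coefficients: -, +, +, -
Number of sign changes: 2
Possible negative real roots: 2, 0

Positive roots: 1; Negative roots: 2 or 0


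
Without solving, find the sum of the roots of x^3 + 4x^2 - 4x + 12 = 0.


By Vieta's formulas for x^3 + bx^2 + cx + d = 0:
  r1 + r2 + r3 = -b/a = -4
  r1*r2 + r1*r3 + r2*r3 = c/a = -4
  r1*r2*r3 = -d/a = -12


Sum = -4


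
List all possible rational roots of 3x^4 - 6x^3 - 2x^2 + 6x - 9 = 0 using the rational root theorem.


Rational root theorem: possible roots are ±p/q where:
  p divides the constant term (-9): p ∈ {1, 3, 9}
  q divides the leading coefficient (3): q ∈ {1, 3}

All possible rational roots: -9, -3, -1, -1/3, 1/3, 1, 3, 9

-9, -3, -1, -1/3, 1/3, 1, 3, 9


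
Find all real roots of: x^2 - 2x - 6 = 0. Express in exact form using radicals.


Using the quadratic formula: x = (-b ± sqrt(b^2 - 4ac)) / (2a)
Here a = 1, b = -2, c = -6
Discriminant = b^2 - 4ac = (-2)^2 - 4(1)(-6) = 4 + 24 = 28
Since discriminant = 28 > 0, there are two real roots.
x = (2 ± 2*sqrt(7)) / 2
Simplifying: x = 1 ± sqrt(7)
Numerically: x ≈ 3.6458 or x ≈ -1.6458

x = 1 + sqrt(7) or x = 1 - sqrt(7)


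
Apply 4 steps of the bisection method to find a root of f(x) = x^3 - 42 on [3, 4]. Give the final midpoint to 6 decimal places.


f(x) = x^3 - 42
f(3) = -15 < 0
f(4) = 22 > 0

Step 1: midpoint = (3.000000 + 4.000000)/2 = 3.500000
  f(3.500000) = 0.875000
  f(mid) > 0, so root is in [3.000000, 3.500000]

Step 2: midpoint = (3.000000 + 3.500000)/2 = 3.250000
  f(3.250000) = -7.671875
  f(mid) < 0, so root is in [3.250000, 3.500000]

Step 3: midpoint = (3.250000 + 3.500000)/2 = 3.375000
  f(3.375000) = -3.556641
  f(mid) < 0, so root is in [3.375000, 3.500000]

Step 4: midpoint = (3.375000 + 3.500000)/2 = 3.437500
  f(3.437500) = -1.381104
  f(mid) < 0, so root is in [3.437500, 3.500000]

midpoint = 3.437500


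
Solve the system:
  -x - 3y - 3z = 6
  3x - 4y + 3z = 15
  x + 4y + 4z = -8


Using Cramer's rule. Expand each determinant along the first row.
D  = (-1)*[(-4)*4 - 3*4] - (-3)*[3*4 - 3*1] + (-3)*[3*4 - (-4)*1]
  = (-1)*(-28) - (-3)*(9) + (-3)*(16) = 7
Dx = 6*[(-4)*4 - 3*4] - (-3)*[15*4 - 3*(-8)] + (-3)*[15*4 - (-4)*(-8)]
  = 6*(-28) - (-3)*(84) + (-3)*(28) = 0
Dy = (-1)*[15*4 - 3*(-8)] - 6*[3*4 - 3*1] + (-3)*[3*(-8) - 15*1]
  = (-1)*(84) - 6*(9) + (-3)*(-39) = -21
Dz = (-1)*[(-4)*(-8) - 15*4] - (-3)*[3*(-8) - 15*1] + 6*[3*4 - (-4)*1]
  = (-1)*(-28) - (-3)*(-39) + 6*(16) = 7
x = Dx/D = 0/7 = 0, y = Dy/D = -21/7 = -3, z = Dz/D = 7/7 = 1
Check eq1: (-1)(0) + (-3)(-3) + (-3)(1) = 6 = 6 ✓
Check eq2: (3)(0) + (-4)(-3) + (3)(1) = 15 = 15 ✓
Check eq3: (1)(0) + (4)(-3) + (4)(1) = -8 = -8 ✓

x = 0, y = -3, z = 1


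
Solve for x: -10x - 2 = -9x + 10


Starting with: -10x - 2 = -9x + 10
Move all x terms to left: (-10 + 9)x = 10 + 2
Simplify: -x = 12
Divide both sides by -1: x = -12

x = -12


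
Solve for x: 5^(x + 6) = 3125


Express both sides with the same base.
3125 = 5^5
Since the bases match, equate exponents: x + 6 = 5
So x = 5 - (6) = -1

x = -1


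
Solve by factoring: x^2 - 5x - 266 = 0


We need two numbers that multiply to -266 and add to -5.
Those numbers are 14 and -19 (since 14 * (-19) = -266 and 14 + (-19) = -5).
So x^2 - 5x - 266 = (x + 14)(x - 19) = 0
Setting each factor to zero: x = -14 or x = 19

x = -14, x = 19


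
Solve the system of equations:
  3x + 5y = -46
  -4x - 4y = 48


Using Cramer's rule:
Determinant D = (3)(-4) - (-4)(5) = -12 + 20 = 8
Dx = (-46)(-4) - (48)(5) = 184 - 240 = -56
Dy = (3)(48) - (-4)(-46) = 144 - 184 = -40
x = Dx/D = -56/8 = -7
y = Dy/D = -40/8 = -5

x = -7, y = -5


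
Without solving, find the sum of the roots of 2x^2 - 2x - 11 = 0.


By Vieta's formulas for ax^2 + bx + c = 0:
  Sum of roots = -b/a
  Product of roots = c/a

Here a = 2, b = -2, c = -11
Sum = -(-2)/2 = 1
Product = -11/2 = -11/2

Sum = 1


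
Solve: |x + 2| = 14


An absolute value equation |expr| = 14 gives two cases:
Case 1: x + 2 = 14
  x = 12, so x = 12
Case 2: x + 2 = -14
  x = -16, so x = -16

x = -16, x = 12


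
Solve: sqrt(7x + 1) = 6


Square both sides: 7x + 1 = 6^2 = 36
7x = 36 - 1 = 35
x = 5
Check: sqrt(7*5 + 1) = sqrt(36) = 6 ✓

x = 5


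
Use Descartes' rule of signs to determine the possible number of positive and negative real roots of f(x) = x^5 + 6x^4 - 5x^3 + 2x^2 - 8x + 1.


Descartes' rule of signs:

For positive roots, count sign changes in f(x) = x^5 + 6x^4 - 5x^3 + 2x^2 - 8x + 1:
Signs of coefficients: +, +, -, +, -, +
Number of sign changes: 4
Possible positive real roots: 4, 2, 0

For negative roots, examine f(-x) = -x^5 + 6x^4 + 5x^3 + 2x^2 + 8x + 1:
Signs of coefficients: -, +, +, +, +, +
Number of sign changes: 1
Possible negative real roots: 1

Positive roots: 4 or 2 or 0; Negative roots: 1
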